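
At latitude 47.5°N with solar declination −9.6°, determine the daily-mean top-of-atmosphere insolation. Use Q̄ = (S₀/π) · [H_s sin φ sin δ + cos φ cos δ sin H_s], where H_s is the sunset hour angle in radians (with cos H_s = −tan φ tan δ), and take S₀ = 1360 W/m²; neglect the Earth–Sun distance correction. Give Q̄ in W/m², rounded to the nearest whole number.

cos H_s = −tan(47.5°) · tan(-9.6°) = 0.1846, so H_s = arccos(0.1846) = 79.36°. In radians, H_s = 1.3851.
H_s sin φ sin δ = 1.3851 × 0.7373 × -0.1668 = -0.1703.
cos φ cos δ sin H_s = 0.6756 × 0.9860 × 0.9828 = 0.6547.
Q̄ = (1360/π) × (-0.1703 + 0.6547) = 432.90 × 0.4844 = 209.70 W/m².

210 W/m²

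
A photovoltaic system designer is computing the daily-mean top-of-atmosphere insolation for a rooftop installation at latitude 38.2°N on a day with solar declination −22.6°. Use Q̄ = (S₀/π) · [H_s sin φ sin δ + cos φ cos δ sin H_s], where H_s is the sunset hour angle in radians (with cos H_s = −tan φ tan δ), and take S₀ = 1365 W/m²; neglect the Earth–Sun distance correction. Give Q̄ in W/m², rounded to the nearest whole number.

170 W/m²

cos H_s = −tan(38.2°) · tan(-22.6°) = 0.3276, so H_s = arccos(0.3276) = 70.88°. In radians, H_s = 1.2371.
H_s sin φ sin δ = 1.2371 × 0.6184 × -0.3843 = -0.2940.
cos φ cos δ sin H_s = 0.7859 × 0.9232 × 0.9448 = 0.6855.
Q̄ = (1365/π) × (-0.2940 + 0.6855) = 434.49 × 0.3915 = 170.10 W/m².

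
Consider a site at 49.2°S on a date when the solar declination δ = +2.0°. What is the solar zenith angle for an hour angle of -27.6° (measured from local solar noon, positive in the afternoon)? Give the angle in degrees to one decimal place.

cos θ_z = sin(-49.2°) sin(2.0°) + cos(-49.2°) cos(2.0°) cos(-27.60°) = -0.0264 + 0.5787 = 0.5523.
θ_z = arccos(0.5523) = 56.48°.

56.5°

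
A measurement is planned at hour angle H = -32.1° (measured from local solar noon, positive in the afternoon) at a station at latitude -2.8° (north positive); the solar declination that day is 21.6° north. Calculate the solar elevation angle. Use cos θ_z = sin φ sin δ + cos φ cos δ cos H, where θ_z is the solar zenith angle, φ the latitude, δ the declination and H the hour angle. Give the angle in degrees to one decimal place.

cos θ_z = sin(-2.8°) sin(21.6°) + cos(-2.8°) cos(21.6°) cos(-32.10°) = -0.0180 + 0.7867 = 0.7687.
θ_z = arccos(0.7687) = 39.76°, so the elevation is 90° − 39.76° = 50.24°.

50.2°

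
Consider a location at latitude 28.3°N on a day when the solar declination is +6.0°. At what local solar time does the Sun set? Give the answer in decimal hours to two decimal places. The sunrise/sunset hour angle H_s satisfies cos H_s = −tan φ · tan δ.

18.22 h

The sunset hour angle satisfies cos H_s = −tan φ tan δ = -0.0566, giving H_s = 93.24°.
Sunset is at 12 + H_s/15 = 12 + 6.216 = 18.216 h local solar time.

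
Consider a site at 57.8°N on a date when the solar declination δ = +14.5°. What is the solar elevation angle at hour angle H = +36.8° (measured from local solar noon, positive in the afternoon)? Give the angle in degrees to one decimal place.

cos θ_z = sin φ sin δ + cos φ cos δ cos H = (0.8462)(0.2504) + (0.5329)(0.9681)(0.8007) = 0.6250.
θ_z = arccos(0.6250) = 51.32°, so the elevation is 90° − 51.32° = 38.68°.

38.7°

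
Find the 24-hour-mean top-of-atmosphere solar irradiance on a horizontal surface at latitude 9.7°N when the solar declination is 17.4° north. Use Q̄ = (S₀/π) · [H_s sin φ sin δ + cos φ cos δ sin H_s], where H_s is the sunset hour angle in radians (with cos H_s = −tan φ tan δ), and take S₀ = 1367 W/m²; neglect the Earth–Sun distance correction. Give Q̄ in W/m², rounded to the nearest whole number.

The sunset hour angle satisfies cos H_s = −tan φ tan δ = -0.0536, giving H_s = 93.07°. In radians, H_s = 1.6244.
H_s sin φ sin δ = 1.6244 × 0.1685 × 0.2990 = 0.0818.
cos φ cos δ sin H_s = 0.9857 × 0.9542 × 0.9986 = 0.9392.
Q̄ = (1367/π) × (0.0818 + 0.9392) = 435.13 × 1.0210 = 444.27 W/m².

444 W/m²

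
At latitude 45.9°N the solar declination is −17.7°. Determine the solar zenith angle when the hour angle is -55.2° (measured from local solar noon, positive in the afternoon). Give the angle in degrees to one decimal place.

With φ = 45.9°, δ = -17.7°, H = -55.20°: sin φ sin δ = -0.2183, cos φ cos δ cos H = 0.3784, so cos θ_z = 0.1601.
θ_z = arccos(0.1601) = 80.79°.

80.8°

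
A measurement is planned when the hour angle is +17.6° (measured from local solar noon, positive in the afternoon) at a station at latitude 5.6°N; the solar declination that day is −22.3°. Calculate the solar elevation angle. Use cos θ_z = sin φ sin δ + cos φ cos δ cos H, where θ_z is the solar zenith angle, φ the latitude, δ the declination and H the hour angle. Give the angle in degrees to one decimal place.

cos θ_z = sin(5.6°) sin(-22.3°) + cos(5.6°) cos(-22.3°) cos(17.60°) = -0.0370 + 0.8777 = 0.8407.
θ_z = arccos(0.8407) = 32.79°, so the elevation is 90° − 32.79° = 57.21°.

57.2°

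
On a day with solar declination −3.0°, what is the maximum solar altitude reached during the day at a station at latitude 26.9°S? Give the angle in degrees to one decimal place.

66.1°

At local solar noon the hour angle is zero, so the elevation is 90° − |φ − δ| = 90° − |-26.9° − (-3.0°)| = 90° − 23.9° = 66.1°.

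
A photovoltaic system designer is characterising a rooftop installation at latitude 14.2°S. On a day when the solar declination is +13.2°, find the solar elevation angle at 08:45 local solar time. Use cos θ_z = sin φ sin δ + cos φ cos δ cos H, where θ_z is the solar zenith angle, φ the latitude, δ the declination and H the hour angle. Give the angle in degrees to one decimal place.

34.5°

Hour angle H = 15° × (8.75 − 12) = -48.75°.
cos θ_z = sin φ sin δ + cos φ cos δ cos H = (-0.2453)(0.2284) + (0.9694)(0.9736)(0.6593) = 0.5662.
θ_z = arccos(0.5662) = 55.51°, so the elevation is 90° − 55.51° = 34.49°.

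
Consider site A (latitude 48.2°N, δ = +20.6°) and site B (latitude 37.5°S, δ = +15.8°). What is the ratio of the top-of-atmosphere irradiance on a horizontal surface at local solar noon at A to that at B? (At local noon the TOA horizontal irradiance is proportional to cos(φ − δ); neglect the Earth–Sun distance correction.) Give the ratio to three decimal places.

1.483

A: cos θ_z = cos(48.2° − (20.6°)) = 0.8862.
B: cos θ_z = cos(-37.5° − (15.8°)) = 0.5976.
Ratio A/B = 0.8862 / 0.5976 = 1.4829.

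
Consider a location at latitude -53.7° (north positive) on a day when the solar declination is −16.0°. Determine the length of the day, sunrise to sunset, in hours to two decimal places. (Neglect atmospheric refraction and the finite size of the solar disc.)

−tan φ tan δ = −(-1.3613)(-0.2867) = -0.3903; H_s = arccos(-0.3903) = 112.97°.
Day length = 2 H_s / 15° h⁻¹ = 225.94° / 15 = 15.063 h.

15.06 hours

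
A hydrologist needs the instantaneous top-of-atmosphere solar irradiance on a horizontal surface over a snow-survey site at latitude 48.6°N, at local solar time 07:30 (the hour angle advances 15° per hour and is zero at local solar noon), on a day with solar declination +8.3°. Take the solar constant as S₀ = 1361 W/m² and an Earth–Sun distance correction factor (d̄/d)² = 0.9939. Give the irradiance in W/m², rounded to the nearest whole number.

Hour angle H = 15° × (7.5 − 12) = -67.50°.
cos θ_z = sin(48.6°) sin(8.3°) + cos(48.6°) cos(8.3°) cos(-67.50°) = 0.1083 + 0.2504 = 0.3587.
Top-of-atmosphere irradiance = S₀ (d̄/d)² cos θ_z = 1361 × 0.9939 × 0.3587 = 485.21 W/m².

485 W/m²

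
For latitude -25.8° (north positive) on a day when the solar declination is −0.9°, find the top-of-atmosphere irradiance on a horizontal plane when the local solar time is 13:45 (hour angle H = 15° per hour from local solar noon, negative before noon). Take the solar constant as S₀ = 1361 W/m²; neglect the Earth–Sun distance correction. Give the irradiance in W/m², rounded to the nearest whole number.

1108 W/m²

Hour angle H = 15° × (13.75 − 12) = 26.25°.
cos θ_z = sin φ sin δ + cos φ cos δ cos H = (-0.4352)(-0.0157) + (0.9003)(0.9999)(0.8969) = 0.8142.
Top-of-atmosphere irradiance = S₀ cos θ_z = 1361 × 0.8142 = 1108.13 W/m².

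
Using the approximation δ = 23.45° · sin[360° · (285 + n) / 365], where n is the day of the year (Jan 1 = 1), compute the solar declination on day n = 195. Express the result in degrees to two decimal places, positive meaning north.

360 × (285 + 195) / 365 = 473.425°; sin(473.425°) = 0.9176.
δ = 23.45 × 0.9176 = 21.518° ≈ +21.52°.

+21.52°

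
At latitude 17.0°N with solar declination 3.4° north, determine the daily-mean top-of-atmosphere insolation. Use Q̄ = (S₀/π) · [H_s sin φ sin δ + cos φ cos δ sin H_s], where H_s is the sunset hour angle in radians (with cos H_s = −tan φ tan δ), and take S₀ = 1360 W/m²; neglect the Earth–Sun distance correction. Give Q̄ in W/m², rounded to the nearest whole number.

425 W/m²

cos H_s = −tan(17.0°) · tan(3.4°) = -0.0182, so H_s = arccos(-0.0182) = 91.04°. In radians, H_s = 1.5889.
H_s sin φ sin δ = 1.5889 × 0.2924 × 0.0593 = 0.0276.
cos φ cos δ sin H_s = 0.9563 × 0.9982 × 0.9998 = 0.9544.
Q̄ = (1360/π) × (0.0276 + 0.9544) = 432.90 × 0.9820 = 425.11 W/m².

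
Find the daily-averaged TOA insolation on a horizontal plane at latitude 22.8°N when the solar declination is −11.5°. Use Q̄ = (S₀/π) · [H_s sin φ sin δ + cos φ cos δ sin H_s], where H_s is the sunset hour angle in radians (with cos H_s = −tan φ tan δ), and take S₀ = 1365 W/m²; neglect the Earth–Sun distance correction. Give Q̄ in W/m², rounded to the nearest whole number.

The sunset hour angle satisfies cos H_s = −tan φ tan δ = 0.0855, giving H_s = 85.10°. In radians, H_s = 1.4853.
H_s sin φ sin δ = 1.4853 × 0.3875 × -0.1994 = -0.1148.
cos φ cos δ sin H_s = 0.9219 × 0.9799 × 0.9963 = 0.9000.
Q̄ = (1365/π) × (-0.1148 + 0.9000) = 434.49 × 0.7852 = 341.16 W/m².

341 W/m²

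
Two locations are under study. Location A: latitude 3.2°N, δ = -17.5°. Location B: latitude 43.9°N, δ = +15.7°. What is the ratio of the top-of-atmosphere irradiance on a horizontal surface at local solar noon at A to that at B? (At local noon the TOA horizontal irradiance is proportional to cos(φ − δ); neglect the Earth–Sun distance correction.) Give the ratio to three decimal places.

1.061

A: cos θ_z = cos(3.2° − (-17.5°)) = 0.9354.
B: cos θ_z = cos(43.9° − (15.7°)) = 0.8813.
Ratio A/B = 0.9354 / 0.8813 = 1.0614.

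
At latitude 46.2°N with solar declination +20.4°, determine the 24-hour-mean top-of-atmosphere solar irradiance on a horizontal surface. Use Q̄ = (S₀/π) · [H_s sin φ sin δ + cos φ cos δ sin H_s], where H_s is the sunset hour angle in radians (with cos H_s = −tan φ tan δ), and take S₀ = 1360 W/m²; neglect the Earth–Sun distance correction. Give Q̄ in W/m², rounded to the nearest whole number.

−tan φ tan δ = −(1.0428)(0.3719) = -0.3878; H_s = arccos(-0.3878) = 112.82°. In radians, H_s = 1.9691.
H_s sin φ sin δ = 1.9691 × 0.7218 × 0.3486 = 0.4955.
cos φ cos δ sin H_s = 0.6921 × 0.9373 × 0.9217 = 0.5979.
Q̄ = (1360/π) × (0.4955 + 0.5979) = 432.90 × 1.0934 = 473.33 W/m².

473 W/m²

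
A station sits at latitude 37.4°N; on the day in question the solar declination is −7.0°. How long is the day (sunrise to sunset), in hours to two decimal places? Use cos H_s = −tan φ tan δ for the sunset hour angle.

11.28 hours

cos H_s = −tan(37.4°) · tan(-7.0°) = 0.0939, so H_s = arccos(0.0939) = 84.61°.
Day length = 2 H_s / 15° h⁻¹ = 169.22° / 15 = 11.281 h.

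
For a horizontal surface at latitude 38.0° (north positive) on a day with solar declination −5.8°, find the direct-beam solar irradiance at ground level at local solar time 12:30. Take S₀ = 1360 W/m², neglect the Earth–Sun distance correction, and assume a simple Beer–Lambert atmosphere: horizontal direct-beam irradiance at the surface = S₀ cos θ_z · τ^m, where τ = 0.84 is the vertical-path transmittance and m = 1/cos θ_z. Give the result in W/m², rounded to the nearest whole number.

762 W/m²

Hour angle H = 15° × (12.5 − 12) = 7.50°.
cos θ_z = sin φ sin δ + cos φ cos δ cos H = (0.6157)(-0.1011) + (0.7880)(0.9949)(0.9914) = 0.7150.
Air mass m = 1/cos θ_z = 1/0.7150 = 1.399; τ^m = 0.84^1.399 = 0.7836.
Surface direct beam = 1360 × 0.7150 × 0.7836 = 761.97 W/m².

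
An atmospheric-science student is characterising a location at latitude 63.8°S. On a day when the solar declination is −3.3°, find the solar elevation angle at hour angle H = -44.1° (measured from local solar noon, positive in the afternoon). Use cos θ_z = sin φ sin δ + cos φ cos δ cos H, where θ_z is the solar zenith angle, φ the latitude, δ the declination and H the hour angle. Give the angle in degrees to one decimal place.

cos θ_z = sin φ sin δ + cos φ cos δ cos H = (-0.8973)(-0.0576) + (0.4415)(0.9983)(0.7181) = 0.3682.
θ_z = arccos(0.3682) = 68.40°, so the elevation is 90° − 68.40° = 21.60°.

21.6°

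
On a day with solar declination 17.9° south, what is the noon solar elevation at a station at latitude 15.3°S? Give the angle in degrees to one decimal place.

87.4°

At local solar noon the hour angle is zero, so the elevation is 90° − |φ − δ| = 90° − |-15.3° − (-17.9°)| = 90° − 2.6° = 87.4°.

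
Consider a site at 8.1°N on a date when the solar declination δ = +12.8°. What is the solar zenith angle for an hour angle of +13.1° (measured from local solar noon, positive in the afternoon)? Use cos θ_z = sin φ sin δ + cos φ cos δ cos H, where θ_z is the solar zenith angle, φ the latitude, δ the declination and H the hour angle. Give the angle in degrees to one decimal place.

cos θ_z = sin(8.1°) sin(12.8°) + cos(8.1°) cos(12.8°) cos(13.10°) = 0.0312 + 0.9403 = 0.9715.
θ_z = arccos(0.9715) = 13.71°.

13.7°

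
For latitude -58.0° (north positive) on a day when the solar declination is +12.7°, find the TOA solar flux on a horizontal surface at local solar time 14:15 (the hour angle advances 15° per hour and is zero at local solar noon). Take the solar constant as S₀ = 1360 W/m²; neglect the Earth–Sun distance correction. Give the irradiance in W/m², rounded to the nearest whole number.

331 W/m²

Hour angle H = 15° × (14.25 − 12) = 33.75°.
cos θ_z = sin φ sin δ + cos φ cos δ cos H = (-0.8480)(0.2198) + (0.5299)(0.9755)(0.8315) = 0.2434.
Top-of-atmosphere irradiance = S₀ cos θ_z = 1360 × 0.2434 = 331.02 W/m².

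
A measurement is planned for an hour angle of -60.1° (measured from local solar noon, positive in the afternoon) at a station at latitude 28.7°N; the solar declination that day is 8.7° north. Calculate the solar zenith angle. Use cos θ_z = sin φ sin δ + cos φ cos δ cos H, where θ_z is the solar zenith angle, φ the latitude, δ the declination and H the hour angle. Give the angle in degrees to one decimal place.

With φ = 28.7°, δ = 8.7°, H = -60.10°: sin φ sin δ = 0.0726, cos φ cos δ cos H = 0.4322, so cos θ_z = 0.5048.
θ_z = arccos(0.5048) = 59.68°.

59.7°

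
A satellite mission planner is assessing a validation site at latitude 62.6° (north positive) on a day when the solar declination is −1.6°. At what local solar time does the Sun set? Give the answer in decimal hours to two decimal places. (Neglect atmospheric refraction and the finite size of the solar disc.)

cos H_s = −tan(62.6°) · tan(-1.6°) = 0.0539, so H_s = arccos(0.0539) = 86.91°.
Sunset is at 12 + H_s/15 = 12 + 5.794 = 17.794 h local solar time.

17.79 h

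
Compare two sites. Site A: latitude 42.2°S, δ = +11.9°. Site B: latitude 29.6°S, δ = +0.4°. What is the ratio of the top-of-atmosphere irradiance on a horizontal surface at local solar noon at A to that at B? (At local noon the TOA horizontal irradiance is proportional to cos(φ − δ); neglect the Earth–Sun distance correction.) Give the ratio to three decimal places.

A: cos θ_z = cos(-42.2° − (11.9°)) = 0.5864.
B: cos θ_z = cos(-29.6° − (0.4°)) = 0.8660.
Ratio A/B = 0.5864 / 0.8660 = 0.6771.

0.677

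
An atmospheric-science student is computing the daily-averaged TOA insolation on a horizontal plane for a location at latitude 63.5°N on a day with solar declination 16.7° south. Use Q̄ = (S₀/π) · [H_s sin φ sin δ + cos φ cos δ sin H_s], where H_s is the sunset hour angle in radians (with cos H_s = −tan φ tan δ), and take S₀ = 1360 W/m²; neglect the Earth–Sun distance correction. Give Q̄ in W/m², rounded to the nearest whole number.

−tan φ tan δ = −(2.0057)(-0.3000) = 0.6017; H_s = arccos(0.6017) = 53.01°. In radians, H_s = 0.9252.
H_s sin φ sin δ = 0.9252 × 0.8949 × -0.2874 = -0.2380.
cos φ cos δ sin H_s = 0.4462 × 0.9578 × 0.7987 = 0.3413.
Q̄ = (1360/π) × (-0.2380 + 0.3413) = 432.90 × 0.1033 = 44.72 W/m².

45 W/m²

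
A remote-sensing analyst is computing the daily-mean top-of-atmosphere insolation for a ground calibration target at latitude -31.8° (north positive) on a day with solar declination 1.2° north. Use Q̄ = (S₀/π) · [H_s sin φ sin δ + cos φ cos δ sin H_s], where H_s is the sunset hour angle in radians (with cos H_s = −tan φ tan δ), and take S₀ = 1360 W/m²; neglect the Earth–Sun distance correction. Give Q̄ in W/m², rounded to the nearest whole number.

360 W/m²

−tan φ tan δ = −(-0.6200)(0.0209) = 0.0130; H_s = arccos(0.0130) = 89.26°. In radians, H_s = 1.5579.
H_s sin φ sin δ = 1.5579 × -0.5270 × 0.0209 = -0.0172.
cos φ cos δ sin H_s = 0.8499 × 0.9998 × 0.9999 = 0.8496.
Q̄ = (1360/π) × (-0.0172 + 0.8496) = 432.90 × 0.8324 = 360.35 W/m².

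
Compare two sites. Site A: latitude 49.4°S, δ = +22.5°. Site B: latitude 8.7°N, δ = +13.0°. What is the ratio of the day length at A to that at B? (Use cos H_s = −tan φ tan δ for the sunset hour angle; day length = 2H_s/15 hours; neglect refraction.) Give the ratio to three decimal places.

0.664

A: H_s = arccos(−tan -49.4° · tan 22.5°) = 61.10°, so 2H_s/15 = 8.1467 h.
B: H_s = arccos(−tan 8.7° · tan 13.0°) = 92.02°, so 2H_s/15 = 12.2693 h.
Ratio A/B = 8.1467 / 12.2693 = 0.6640.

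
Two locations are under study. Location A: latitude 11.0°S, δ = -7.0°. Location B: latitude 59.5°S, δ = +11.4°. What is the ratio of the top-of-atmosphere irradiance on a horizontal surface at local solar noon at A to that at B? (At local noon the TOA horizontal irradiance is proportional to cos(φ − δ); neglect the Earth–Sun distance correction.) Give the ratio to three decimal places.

3.049

A: cos θ_z = cos(-11.0° − (-7.0°)) = 0.9976.
B: cos θ_z = cos(-59.5° − (11.4°)) = 0.3272.
Ratio A/B = 0.9976 / 0.3272 = 3.0489.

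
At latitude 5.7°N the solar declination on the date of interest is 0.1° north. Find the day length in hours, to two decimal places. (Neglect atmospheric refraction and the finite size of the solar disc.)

cos H_s = −tan(5.7°) · tan(0.1°) = -0.0002, so H_s = arccos(-0.0002) = 90.01°.
Day length = 2 H_s / 15° h⁻¹ = 180.02° / 15 = 12.001 h.

12.00 hours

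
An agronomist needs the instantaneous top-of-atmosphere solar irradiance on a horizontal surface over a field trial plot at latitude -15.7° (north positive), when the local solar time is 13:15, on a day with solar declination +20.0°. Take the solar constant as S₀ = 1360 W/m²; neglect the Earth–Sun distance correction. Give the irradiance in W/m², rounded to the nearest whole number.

Hour angle H = 15° × (13.25 − 12) = 18.75°.
cos θ_z = sin(-15.7°) sin(20.0°) + cos(-15.7°) cos(20.0°) cos(18.75°) = -0.0926 + 0.8566 = 0.7640.
Top-of-atmosphere irradiance = S₀ cos θ_z = 1360 × 0.7640 = 1039.04 W/m².

1039 W/m²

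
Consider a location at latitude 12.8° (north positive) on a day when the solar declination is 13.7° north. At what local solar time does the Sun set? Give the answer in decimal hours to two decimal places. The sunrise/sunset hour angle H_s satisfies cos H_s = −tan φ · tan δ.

The sunset hour angle satisfies cos H_s = −tan φ tan δ = -0.0554, giving H_s = 93.18°.
Sunset is at 12 + H_s/15 = 12 + 6.212 = 18.212 h local solar time.

18.21 h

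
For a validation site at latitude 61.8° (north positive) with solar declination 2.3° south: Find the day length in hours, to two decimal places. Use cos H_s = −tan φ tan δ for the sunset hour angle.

cos H_s = −tan(61.8°) · tan(-2.3°) = 0.0749, so H_s = arccos(0.0749) = 85.70°.
Day length = 2 H_s / 15° h⁻¹ = 171.40° / 15 = 11.427 h.

11.43 hours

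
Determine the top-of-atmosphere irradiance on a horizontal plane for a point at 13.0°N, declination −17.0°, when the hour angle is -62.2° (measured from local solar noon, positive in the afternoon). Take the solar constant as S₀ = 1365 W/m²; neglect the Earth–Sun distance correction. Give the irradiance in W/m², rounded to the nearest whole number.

503 W/m²

cos θ_z = sin(13.0°) sin(-17.0°) + cos(13.0°) cos(-17.0°) cos(-62.20°) = -0.0658 + 0.4346 = 0.3688.
Top-of-atmosphere irradiance = S₀ cos θ_z = 1365 × 0.3688 = 503.41 W/m².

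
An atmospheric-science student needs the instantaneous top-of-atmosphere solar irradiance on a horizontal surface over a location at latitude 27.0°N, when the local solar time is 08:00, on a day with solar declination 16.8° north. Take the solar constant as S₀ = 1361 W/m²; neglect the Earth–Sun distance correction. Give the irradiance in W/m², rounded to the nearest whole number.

Hour angle H = 15° × (8 − 12) = -60.00°.
With φ = 27.0°, δ = 16.8°, H = -60.00°: sin φ sin δ = 0.1312, cos φ cos δ cos H = 0.4265, so cos θ_z = 0.5577.
Top-of-atmosphere irradiance = S₀ cos θ_z = 1361 × 0.5577 = 759.03 W/m².

759 W/m²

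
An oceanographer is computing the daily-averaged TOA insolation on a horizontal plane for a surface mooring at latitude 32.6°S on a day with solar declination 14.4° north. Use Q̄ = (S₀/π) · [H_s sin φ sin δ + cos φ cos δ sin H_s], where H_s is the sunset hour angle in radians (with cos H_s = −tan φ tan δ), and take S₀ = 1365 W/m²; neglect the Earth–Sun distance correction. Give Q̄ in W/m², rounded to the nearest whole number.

−tan φ tan δ = −(-0.6395)(0.2568) = 0.1642; H_s = arccos(0.1642) = 80.55°. In radians, H_s = 1.4059.
H_s sin φ sin δ = 1.4059 × -0.5388 × 0.2487 = -0.1884.
cos φ cos δ sin H_s = 0.8425 × 0.9686 × 0.9864 = 0.8049.
Q̄ = (1365/π) × (-0.1884 + 0.8049) = 434.49 × 0.6165 = 267.86 W/m².

268 W/m²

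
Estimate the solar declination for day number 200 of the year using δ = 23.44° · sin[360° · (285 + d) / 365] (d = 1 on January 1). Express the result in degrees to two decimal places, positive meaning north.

360 × (285 + 200) / 365 = 478.356°; sin(478.356°) = 0.8800.
δ = 23.44 × 0.8800 = 20.627° ≈ +20.63°.

+20.63°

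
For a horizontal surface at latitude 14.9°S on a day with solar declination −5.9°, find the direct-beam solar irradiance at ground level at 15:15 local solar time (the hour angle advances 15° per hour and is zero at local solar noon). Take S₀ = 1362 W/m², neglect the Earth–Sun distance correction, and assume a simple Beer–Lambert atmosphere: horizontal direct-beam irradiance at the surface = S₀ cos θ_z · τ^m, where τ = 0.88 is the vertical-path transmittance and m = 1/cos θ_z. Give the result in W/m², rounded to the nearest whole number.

Hour angle H = 15° × (15.25 − 12) = 48.75°.
cos θ_z = sin φ sin δ + cos φ cos δ cos H = (-0.2571)(-0.1028) + (0.9664)(0.9947)(0.6593) = 0.6602.
Air mass m = 1/cos θ_z = 1/0.6602 = 1.515; τ^m = 0.88^1.515 = 0.8239.
Surface direct beam = 1362 × 0.6602 × 0.8239 = 740.84 W/m².

741 W/m²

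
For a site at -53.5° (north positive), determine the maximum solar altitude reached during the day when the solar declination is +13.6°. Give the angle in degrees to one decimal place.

22.9°

At local solar noon the hour angle is zero, so the elevation is 90° − |φ − δ| = 90° − |-53.5° − (13.6°)| = 90° − 67.1° = 22.9°.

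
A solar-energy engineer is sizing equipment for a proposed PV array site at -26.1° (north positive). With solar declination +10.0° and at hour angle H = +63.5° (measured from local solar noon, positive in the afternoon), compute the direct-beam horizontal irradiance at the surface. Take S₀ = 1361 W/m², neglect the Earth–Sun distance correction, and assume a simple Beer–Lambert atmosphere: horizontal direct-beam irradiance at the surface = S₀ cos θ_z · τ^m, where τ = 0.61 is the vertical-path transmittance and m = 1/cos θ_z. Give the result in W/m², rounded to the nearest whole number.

92 W/m²

cos θ_z = sin φ sin δ + cos φ cos δ cos H = (-0.4399)(0.1736) + (0.8980)(0.9848)(0.4462) = 0.3182.
Air mass m = 1/cos θ_z = 1/0.3182 = 3.143; τ^m = 0.61^3.143 = 0.2115.
Surface direct beam = 1361 × 0.3182 × 0.2115 = 91.59 W/m².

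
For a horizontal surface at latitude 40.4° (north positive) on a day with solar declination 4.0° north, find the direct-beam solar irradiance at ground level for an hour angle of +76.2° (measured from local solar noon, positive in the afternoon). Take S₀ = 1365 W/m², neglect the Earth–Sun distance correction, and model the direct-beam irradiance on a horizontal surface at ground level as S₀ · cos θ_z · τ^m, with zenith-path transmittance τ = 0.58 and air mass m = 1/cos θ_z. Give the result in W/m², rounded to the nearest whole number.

28 W/m²

With φ = 40.4°, δ = 4.0°, H = 76.20°: sin φ sin δ = 0.0452, cos φ cos δ cos H = 0.1812, so cos θ_z = 0.2264.
Air mass m = 1/cos θ_z = 1/0.2264 = 4.417; τ^m = 0.58^4.417 = 0.0902.
Surface direct beam = 1365 × 0.2264 × 0.0902 = 27.88 W/m².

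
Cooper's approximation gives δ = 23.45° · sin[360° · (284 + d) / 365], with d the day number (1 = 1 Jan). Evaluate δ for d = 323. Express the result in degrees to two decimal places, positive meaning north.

360 × (284 + 323) / 365 = 598.685°; sin(598.685°) = -0.8543.
δ = 23.45 × -0.8543 = -20.033° ≈ -20.03°.

-20.03°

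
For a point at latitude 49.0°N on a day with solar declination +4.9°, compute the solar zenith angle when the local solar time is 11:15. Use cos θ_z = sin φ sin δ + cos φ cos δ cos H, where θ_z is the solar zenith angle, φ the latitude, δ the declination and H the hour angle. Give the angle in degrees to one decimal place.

45.1°

Hour angle H = 15° × (11.25 − 12) = -11.25°.
With φ = 49.0°, δ = 4.9°, H = -11.25°: sin φ sin δ = 0.0645, cos φ cos δ cos H = 0.6411, so cos θ_z = 0.7056.
θ_z = arccos(0.7056) = 45.12°.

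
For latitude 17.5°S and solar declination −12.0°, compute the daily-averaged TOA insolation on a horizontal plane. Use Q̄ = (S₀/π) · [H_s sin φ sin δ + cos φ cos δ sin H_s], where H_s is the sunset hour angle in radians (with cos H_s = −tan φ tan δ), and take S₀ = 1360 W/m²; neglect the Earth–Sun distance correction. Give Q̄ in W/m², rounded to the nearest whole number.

−tan φ tan δ = −(-0.3153)(-0.2126) = -0.0670; H_s = arccos(-0.0670) = 93.84°. In radians, H_s = 1.6378.
H_s sin φ sin δ = 1.6378 × -0.3007 × -0.2079 = 0.1024.
cos φ cos δ sin H_s = 0.9537 × 0.9781 × 0.9978 = 0.9308.
Q̄ = (1360/π) × (0.1024 + 0.9308) = 432.90 × 1.0332 = 447.27 W/m².

447 W/m²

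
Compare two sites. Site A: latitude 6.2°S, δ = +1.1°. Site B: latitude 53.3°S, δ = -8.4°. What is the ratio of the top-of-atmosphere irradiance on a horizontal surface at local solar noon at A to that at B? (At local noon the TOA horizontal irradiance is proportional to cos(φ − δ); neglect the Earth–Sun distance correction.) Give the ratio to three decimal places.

1.400

A: cos θ_z = cos(-6.2° − (1.1°)) = 0.9919.
B: cos θ_z = cos(-53.3° − (-8.4°)) = 0.7083.
Ratio A/B = 0.9919 / 0.7083 = 1.4004.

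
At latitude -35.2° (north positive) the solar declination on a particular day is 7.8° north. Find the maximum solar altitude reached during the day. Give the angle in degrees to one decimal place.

47.0°

At local solar noon the hour angle is zero, so the elevation is 90° − |φ − δ| = 90° − |-35.2° − (7.8°)| = 90° − 43.0° = 47.0°.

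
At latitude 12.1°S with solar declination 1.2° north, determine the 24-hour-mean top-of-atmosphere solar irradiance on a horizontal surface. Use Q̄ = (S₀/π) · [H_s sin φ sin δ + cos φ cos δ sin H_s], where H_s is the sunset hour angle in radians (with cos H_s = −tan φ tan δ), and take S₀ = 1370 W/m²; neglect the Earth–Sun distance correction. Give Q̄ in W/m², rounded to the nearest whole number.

cos H_s = −tan(-12.1°) · tan(1.2°) = 0.0045, so H_s = arccos(0.0045) = 89.74°. In radians, H_s = 1.5663.
H_s sin φ sin δ = 1.5663 × -0.2096 × 0.0209 = -0.0069.
cos φ cos δ sin H_s = 0.9778 × 0.9998 × 1.0000 = 0.9776.
Q̄ = (1370/π) × (-0.0069 + 0.9776) = 436.08 × 0.9707 = 423.30 W/m².

423 W/m²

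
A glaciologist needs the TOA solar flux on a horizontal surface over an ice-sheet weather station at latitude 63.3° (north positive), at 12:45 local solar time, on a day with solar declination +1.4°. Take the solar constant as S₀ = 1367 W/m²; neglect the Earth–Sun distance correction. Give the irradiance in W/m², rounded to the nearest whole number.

Hour angle H = 15° × (12.75 − 12) = 11.25°.
With φ = 63.3°, δ = 1.4°, H = 11.25°: sin φ sin δ = 0.0218, cos φ cos δ cos H = 0.4406, so cos θ_z = 0.4624.
Top-of-atmosphere irradiance = S₀ cos θ_z = 1367 × 0.4624 = 632.10 W/m².

632 W/m²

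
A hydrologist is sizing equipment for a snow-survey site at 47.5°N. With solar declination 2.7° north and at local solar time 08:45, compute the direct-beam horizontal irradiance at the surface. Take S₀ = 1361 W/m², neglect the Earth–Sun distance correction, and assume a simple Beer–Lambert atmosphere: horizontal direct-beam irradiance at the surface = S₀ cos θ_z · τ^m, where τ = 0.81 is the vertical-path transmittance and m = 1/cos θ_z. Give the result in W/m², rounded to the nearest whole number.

421 W/m²

Hour angle H = 15° × (8.75 − 12) = -48.75°.
With φ = 47.5°, δ = 2.7°, H = -48.75°: sin φ sin δ = 0.0347, cos φ cos δ cos H = 0.4450, so cos θ_z = 0.4797.
Air mass m = 1/cos θ_z = 1/0.4797 = 2.085; τ^m = 0.81^2.085 = 0.6445.
Surface direct beam = 1361 × 0.4797 × 0.6445 = 420.78 W/m².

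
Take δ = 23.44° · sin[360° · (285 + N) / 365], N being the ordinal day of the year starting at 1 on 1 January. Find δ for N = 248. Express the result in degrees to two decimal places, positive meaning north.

360 × (285 + 248) / 365 = 525.699°; sin(525.699°) = 0.2470.
δ = 23.44 × 0.2470 = 5.790° ≈ +5.79°.

+5.79°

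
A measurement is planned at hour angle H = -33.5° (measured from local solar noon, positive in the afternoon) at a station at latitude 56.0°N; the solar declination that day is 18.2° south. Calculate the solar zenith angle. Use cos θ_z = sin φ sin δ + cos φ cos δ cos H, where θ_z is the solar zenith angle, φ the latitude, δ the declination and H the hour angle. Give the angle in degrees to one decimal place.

With φ = 56.0°, δ = -18.2°, H = -33.50°: sin φ sin δ = -0.2589, cos φ cos δ cos H = 0.4430, so cos θ_z = 0.1841.
θ_z = arccos(0.1841) = 79.39°.

79.4°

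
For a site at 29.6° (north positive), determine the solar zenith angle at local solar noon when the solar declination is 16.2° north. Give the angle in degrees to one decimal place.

13.4°

At local solar noon the hour angle is zero, so the zenith angle is |φ − δ| = |29.6° − (16.2°)| = 13.4°.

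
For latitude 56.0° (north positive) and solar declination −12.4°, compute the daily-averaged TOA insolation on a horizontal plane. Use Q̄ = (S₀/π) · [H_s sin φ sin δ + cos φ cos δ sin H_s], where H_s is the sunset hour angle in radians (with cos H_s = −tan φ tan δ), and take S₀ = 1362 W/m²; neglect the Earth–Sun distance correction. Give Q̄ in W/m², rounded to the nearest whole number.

cos H_s = −tan(56.0°) · tan(-12.4°) = 0.3260, so H_s = arccos(0.3260) = 70.97°. In radians, H_s = 1.2387.
H_s sin φ sin δ = 1.2387 × 0.8290 × -0.2147 = -0.2205.
cos φ cos δ sin H_s = 0.5592 × 0.9767 × 0.9454 = 0.5163.
Q̄ = (1362/π) × (-0.2205 + 0.5163) = 433.54 × 0.2958 = 128.24 W/m².

128 W/m²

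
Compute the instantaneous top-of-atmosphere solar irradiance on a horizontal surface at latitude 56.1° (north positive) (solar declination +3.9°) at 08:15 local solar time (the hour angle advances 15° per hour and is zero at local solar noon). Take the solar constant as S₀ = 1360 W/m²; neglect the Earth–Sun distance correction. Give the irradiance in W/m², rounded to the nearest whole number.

Hour angle H = 15° × (8.25 − 12) = -56.25°.
With φ = 56.1°, δ = 3.9°, H = -56.25°: sin φ sin δ = 0.0565, cos φ cos δ cos H = 0.3091, so cos θ_z = 0.3656.
Top-of-atmosphere irradiance = S₀ cos θ_z = 1360 × 0.3656 = 497.22 W/m².

497 W/m²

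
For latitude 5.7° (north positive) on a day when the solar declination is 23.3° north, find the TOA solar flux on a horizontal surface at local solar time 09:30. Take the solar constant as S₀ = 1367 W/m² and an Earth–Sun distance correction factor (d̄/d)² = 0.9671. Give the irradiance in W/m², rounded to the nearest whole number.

1010 W/m²

Hour angle H = 15° × (9.5 − 12) = -37.50°.
With φ = 5.7°, δ = 23.3°, H = -37.50°: sin φ sin δ = 0.0393, cos φ cos δ cos H = 0.7250, so cos θ_z = 0.7643.
Top-of-atmosphere irradiance = S₀ (d̄/d)² cos θ_z = 1367 × 0.9671 × 0.7643 = 1010.42 W/m².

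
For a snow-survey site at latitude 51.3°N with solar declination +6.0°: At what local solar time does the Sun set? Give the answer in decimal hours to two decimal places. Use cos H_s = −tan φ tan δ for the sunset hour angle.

18.50 h

The sunset hour angle satisfies cos H_s = −tan φ tan δ = -0.1312, giving H_s = 97.54°.
Sunset is at 12 + H_s/15 = 12 + 6.503 = 18.503 h local solar time.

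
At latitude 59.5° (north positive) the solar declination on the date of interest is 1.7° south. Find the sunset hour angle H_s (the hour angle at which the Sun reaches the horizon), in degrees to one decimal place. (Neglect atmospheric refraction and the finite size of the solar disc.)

The sunset hour angle satisfies cos H_s = −tan φ tan δ = 0.0504, giving H_s = 87.11°.

87.1°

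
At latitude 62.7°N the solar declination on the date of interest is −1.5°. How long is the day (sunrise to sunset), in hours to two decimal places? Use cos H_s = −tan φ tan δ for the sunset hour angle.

11.61 hours

−tan φ tan δ = −(1.9375)(-0.0262) = 0.0508; H_s = arccos(0.0508) = 87.09°.
Day length = 2 H_s / 15° h⁻¹ = 174.18° / 15 = 11.612 h.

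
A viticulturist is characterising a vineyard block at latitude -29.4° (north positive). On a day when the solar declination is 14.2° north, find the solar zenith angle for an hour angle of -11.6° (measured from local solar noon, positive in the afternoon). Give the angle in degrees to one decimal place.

cos θ_z = sin φ sin δ + cos φ cos δ cos H = (-0.4909)(0.2453) + (0.8712)(0.9694)(0.9796) = 0.7069.
θ_z = arccos(0.7069) = 45.02°.

45.0°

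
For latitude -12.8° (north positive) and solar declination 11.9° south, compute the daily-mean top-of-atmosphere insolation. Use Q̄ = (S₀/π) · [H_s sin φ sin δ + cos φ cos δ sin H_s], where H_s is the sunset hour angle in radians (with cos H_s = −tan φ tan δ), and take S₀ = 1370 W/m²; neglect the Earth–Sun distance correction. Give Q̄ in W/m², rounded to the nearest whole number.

cos H_s = −tan(-12.8°) · tan(-11.9°) = -0.0479, so H_s = arccos(-0.0479) = 92.75°. In radians, H_s = 1.6188.
H_s sin φ sin δ = 1.6188 × -0.2215 × -0.2062 = 0.0739.
cos φ cos δ sin H_s = 0.9751 × 0.9785 × 0.9988 = 0.9530.
Q̄ = (1370/π) × (0.0739 + 0.9530) = 436.08 × 1.0269 = 447.81 W/m².

448 W/m²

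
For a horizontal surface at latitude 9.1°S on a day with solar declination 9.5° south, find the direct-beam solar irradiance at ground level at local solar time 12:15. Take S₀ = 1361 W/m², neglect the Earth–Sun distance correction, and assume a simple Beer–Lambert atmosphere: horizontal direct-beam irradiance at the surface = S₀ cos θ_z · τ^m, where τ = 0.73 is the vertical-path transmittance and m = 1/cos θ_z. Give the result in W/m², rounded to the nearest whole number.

991 W/m²

Hour angle H = 15° × (12.25 − 12) = 3.75°.
With φ = -9.1°, δ = -9.5°, H = 3.75°: sin φ sin δ = 0.0261, cos φ cos δ cos H = 0.9718, so cos θ_z = 0.9979.
Air mass m = 1/cos θ_z = 1/0.9979 = 1.002; τ^m = 0.73^1.002 = 0.7295.
Surface direct beam = 1361 × 0.9979 × 0.7295 = 990.76 W/m².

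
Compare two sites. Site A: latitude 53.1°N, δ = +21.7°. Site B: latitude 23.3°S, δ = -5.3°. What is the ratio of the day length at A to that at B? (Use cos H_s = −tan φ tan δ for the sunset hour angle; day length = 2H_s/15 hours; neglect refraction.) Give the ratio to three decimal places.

A: H_s = arccos(−tan 53.1° · tan 21.7°) = 122.01°, so 2H_s/15 = 16.2680 h.
B: H_s = arccos(−tan -23.3° · tan -5.3°) = 92.29°, so 2H_s/15 = 12.3053 h.
Ratio A/B = 16.2680 / 12.3053 = 1.3220.

1.322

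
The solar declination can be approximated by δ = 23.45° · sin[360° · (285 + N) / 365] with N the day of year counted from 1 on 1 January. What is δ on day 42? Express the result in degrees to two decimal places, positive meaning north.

360 × (285 + 42) / 365 = 322.521°; sin(322.521°) = -0.6085.
δ = 23.45 × -0.6085 = -14.269° ≈ -14.27°.

-14.27°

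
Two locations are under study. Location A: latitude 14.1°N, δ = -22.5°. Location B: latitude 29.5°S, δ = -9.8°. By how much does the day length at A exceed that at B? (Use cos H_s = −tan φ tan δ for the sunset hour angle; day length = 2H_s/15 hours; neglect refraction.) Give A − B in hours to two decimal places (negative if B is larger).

-1.54 h

A: H_s = arccos(−tan 14.1° · tan -22.5°) = 84.03°, so 2H_s/15 = 11.2040 h.
B: H_s = arccos(−tan -29.5° · tan -9.8°) = 95.61°, so 2H_s/15 = 12.7480 h.
A − B = 11.2040 − 12.7480 = -1.5440 h.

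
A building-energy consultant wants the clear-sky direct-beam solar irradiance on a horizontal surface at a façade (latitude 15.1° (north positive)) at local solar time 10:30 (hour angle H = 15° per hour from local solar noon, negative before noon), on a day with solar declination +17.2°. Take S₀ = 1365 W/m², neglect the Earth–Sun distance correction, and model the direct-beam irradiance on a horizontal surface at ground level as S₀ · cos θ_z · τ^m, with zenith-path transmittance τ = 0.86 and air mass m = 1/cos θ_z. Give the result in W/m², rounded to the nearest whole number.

1078 W/m²

Hour angle H = 15° × (10.5 − 12) = -22.50°.
With φ = 15.1°, δ = 17.2°, H = -22.50°: sin φ sin δ = 0.0770, cos φ cos δ cos H = 0.8521, so cos θ_z = 0.9291.
Air mass m = 1/cos θ_z = 1/0.9291 = 1.076; τ^m = 0.86^1.076 = 0.8502.
Surface direct beam = 1365 × 0.9291 × 0.8502 = 1078.24 W/m².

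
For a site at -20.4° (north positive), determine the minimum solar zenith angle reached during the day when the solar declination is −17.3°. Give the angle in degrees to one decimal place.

3.1°

At local solar noon the hour angle is zero, so the zenith angle is |φ − δ| = |-20.4° − (-17.3°)| = 3.1°.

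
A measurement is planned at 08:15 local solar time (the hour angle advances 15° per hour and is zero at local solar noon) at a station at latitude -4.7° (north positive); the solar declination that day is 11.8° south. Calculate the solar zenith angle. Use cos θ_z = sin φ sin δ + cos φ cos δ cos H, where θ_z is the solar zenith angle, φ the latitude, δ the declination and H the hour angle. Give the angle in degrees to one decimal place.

Hour angle H = 15° × (8.25 − 12) = -56.25°.
With φ = -4.7°, δ = -11.8°, H = -56.25°: sin φ sin δ = 0.0168, cos φ cos δ cos H = 0.5420, so cos θ_z = 0.5588.
θ_z = arccos(0.5588) = 56.03°.

56.0°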